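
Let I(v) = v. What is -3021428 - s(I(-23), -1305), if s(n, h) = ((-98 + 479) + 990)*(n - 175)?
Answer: -2749970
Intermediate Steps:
s(n, h) = -239925 + 1371*n (s(n, h) = (381 + 990)*(-175 + n) = 1371*(-175 + n) = -239925 + 1371*n)
-3021428 - s(I(-23), -1305) = -3021428 - (-239925 + 1371*(-23)) = -3021428 - (-239925 - 31533) = -3021428 - 1*(-271458) = -3021428 + 271458 = -2749970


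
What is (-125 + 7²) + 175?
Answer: 99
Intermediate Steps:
(-125 + 7²) + 175 = (-125 + 49) + 175 = -76 + 175 = 99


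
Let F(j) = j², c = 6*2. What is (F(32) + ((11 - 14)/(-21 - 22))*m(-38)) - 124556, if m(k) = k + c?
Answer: -5311954/43 ≈ -1.2353e+5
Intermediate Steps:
c = 12
m(k) = 12 + k (m(k) = k + 12 = 12 + k)
(F(32) + ((11 - 14)/(-21 - 22))*m(-38)) - 124556 = (32² + ((11 - 14)/(-21 - 22))*(12 - 38)) - 124556 = (1024 - 3/(-43)*(-26)) - 124556 = (1024 - 3*(-1/43)*(-26)) - 124556 = (1024 + (3/43)*(-26)) - 124556 = (1024 - 78/43) - 124556 = 43954/43 - 124556 = -5311954/43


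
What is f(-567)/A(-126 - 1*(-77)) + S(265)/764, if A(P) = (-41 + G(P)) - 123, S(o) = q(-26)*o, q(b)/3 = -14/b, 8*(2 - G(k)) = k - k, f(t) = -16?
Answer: 530221/804492 ≈ 0.65908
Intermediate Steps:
G(k) = 2 (G(k) = 2 - (k - k)/8 = 2 - ⅛*0 = 2 + 0 = 2)
q(b) = -42/b (q(b) = 3*(-14/b) = -42/b)
S(o) = 21*o/13 (S(o) = (-42/(-26))*o = (-42*(-1/26))*o = 21*o/13)
A(P) = -162 (A(P) = (-41 + 2) - 123 = -39 - 123 = -162)
f(-567)/A(-126 - 1*(-77)) + S(265)/764 = -16/(-162) + ((21/13)*265)/764 = -16*(-1/162) + (5565/13)*(1/764) = 8/81 + 5565/9932 = 530221/804492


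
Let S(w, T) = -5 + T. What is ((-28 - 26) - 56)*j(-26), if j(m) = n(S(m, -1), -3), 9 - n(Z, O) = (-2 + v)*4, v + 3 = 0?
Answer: -3190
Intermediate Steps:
v = -3 (v = -3 + 0 = -3)
n(Z, O) = 29 (n(Z, O) = 9 - (-2 - 3)*4 = 9 - (-5)*4 = 9 - 1*(-20) = 9 + 20 = 29)
j(m) = 29
((-28 - 26) - 56)*j(-26) = ((-28 - 26) - 56)*29 = (-54 - 56)*29 = -110*29 = -3190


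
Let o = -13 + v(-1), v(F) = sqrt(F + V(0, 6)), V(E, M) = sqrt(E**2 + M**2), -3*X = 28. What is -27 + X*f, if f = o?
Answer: 283/3 - 28*sqrt(5)/3 ≈ 73.463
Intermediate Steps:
X = -28/3 (X = -1/3*28 = -28/3 ≈ -9.3333)
v(F) = sqrt(6 + F) (v(F) = sqrt(F + sqrt(0**2 + 6**2)) = sqrt(F + sqrt(0 + 36)) = sqrt(F + sqrt(36)) = sqrt(F + 6) = sqrt(6 + F))
o = -13 + sqrt(5) (o = -13 + sqrt(6 - 1) = -13 + sqrt(5) ≈ -10.764)
f = -13 + sqrt(5) ≈ -10.764
-27 + X*f = -27 - 28*(-13 + sqrt(5))/3 = -27 + (364/3 - 28*sqrt(5)/3) = 283/3 - 28*sqrt(5)/3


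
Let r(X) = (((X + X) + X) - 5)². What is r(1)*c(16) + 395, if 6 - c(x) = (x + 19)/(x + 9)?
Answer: 2067/5 ≈ 413.40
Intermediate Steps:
r(X) = (-5 + 3*X)² (r(X) = ((2*X + X) - 5)² = (3*X - 5)² = (-5 + 3*X)²)
c(x) = 6 - (19 + x)/(9 + x) (c(x) = 6 - (x + 19)/(x + 9) = 6 - (19 + x)/(9 + x))
r(1)*c(16) + 395 = (-5 + 3*1)²*(5*(7 + 16)/(9 + 16)) + 395 = (-5 + 3)²*(5*23/25) + 395 = (-2)²*(5*(1/25)*23) + 395 = 4*(23/5) + 395 = 92/5 + 395 = 2067/5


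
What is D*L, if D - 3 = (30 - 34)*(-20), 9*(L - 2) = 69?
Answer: 2407/3 ≈ 802.33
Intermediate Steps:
L = 29/3 (L = 2 + (⅑)*69 = 2 + 23/3 = 29/3 ≈ 9.6667)
D = 83 (D = 3 + (30 - 34)*(-20) = 3 - 4*(-20) = 3 + 80 = 83)
D*L = 83*(29/3) = 2407/3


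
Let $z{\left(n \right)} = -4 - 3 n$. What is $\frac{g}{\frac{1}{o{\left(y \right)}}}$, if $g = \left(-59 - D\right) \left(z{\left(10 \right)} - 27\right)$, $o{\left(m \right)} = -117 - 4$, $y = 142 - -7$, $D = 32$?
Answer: $-671671$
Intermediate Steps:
$y = 149$ ($y = 142 + 7 = 149$)
$o{\left(m \right)} = -121$ ($o{\left(m \right)} = -117 - 4 = -121$)
$g = 5551$ ($g = \left(-59 - 32\right) \left(\left(-4 - 30\right) - 27\right) = - 91 \left(-34 - 27\right) = \left(-91\right) \left(-61\right) = 5551$)
$\frac{g}{\frac{1}{o{\left(y \right)}}} = \frac{5551}{\frac{1}{-121}} = \frac{5551}{- \frac{1}{121}} = 5551 \left(-121\right) = -671671$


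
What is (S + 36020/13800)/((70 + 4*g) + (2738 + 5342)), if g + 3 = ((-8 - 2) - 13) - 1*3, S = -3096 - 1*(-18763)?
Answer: 10812031/5543460 ≈ 1.9504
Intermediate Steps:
S = 15667 (S = -3096 + 18763 = 15667)
g = -29 (g = -3 + (((-8 - 2) - 13) - 1*3) = -3 + ((-10 - 13) - 3) = -3 + (-23 - 3) = -3 - 26 = -29)
(S + 36020/13800)/((70 + 4*g) + (2738 + 5342)) = (15667 + 36020/13800)/((70 + 4*(-29)) + (2738 + 5342)) = (15667 + 36020*(1/13800))/((70 - 116) + 8080) = (15667 + 1801/690)/(-46 + 8080) = (10812031/690)/8034 = (10812031/690)*(1/8034) = 10812031/5543460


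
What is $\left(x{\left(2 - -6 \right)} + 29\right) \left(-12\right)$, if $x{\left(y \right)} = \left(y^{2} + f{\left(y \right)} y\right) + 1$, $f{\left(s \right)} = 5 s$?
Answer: $-4968$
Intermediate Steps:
$x{\left(y \right)} = 1 + 6 y^{2}$ ($x{\left(y \right)} = \left(y^{2} + 5 y y\right) + 1 = \left(y^{2} + 5 y^{2}\right) + 1 = 6 y^{2} + 1 = 1 + 6 y^{2}$)
$\left(x{\left(2 - -6 \right)} + 29\right) \left(-12\right) = \left(\left(1 + 6 \left(2 - -6\right)^{2}\right) + 29\right) \left(-12\right) = \left(\left(1 + 6 \left(2 + 6\right)^{2}\right) + 29\right) \left(-12\right) = \left(\left(1 + 6 \cdot 8^{2}\right) + 29\right) \left(-12\right) = \left(\left(1 + 6 \cdot 64\right) + 29\right) \left(-12\right) = \left(\left(1 + 384\right) + 29\right) \left(-12\right) = \left(385 + 29\right) \left(-12\right) = 414 \left(-12\right) = -4968$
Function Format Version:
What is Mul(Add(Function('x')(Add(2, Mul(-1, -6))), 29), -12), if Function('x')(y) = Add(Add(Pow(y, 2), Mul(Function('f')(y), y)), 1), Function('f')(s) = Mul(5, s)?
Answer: -4968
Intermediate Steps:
Function('x')(y) = Add(1, Mul(6, Pow(y, 2))) (Function('x')(y) = Add(Add(Pow(y, 2), Mul(Mul(5, y), y)), 1) = Add(Add(Pow(y, 2), Mul(5, Pow(y, 2))), 1) = Add(Mul(6, Pow(y, 2)), 1) = Add(1, Mul(6, Pow(y, 2))))
Mul(Add(Function('x')(Add(2, Mul(-1, -6))), 29), -12) = Mul(Add(Add(1, Mul(6, Pow(Add(2, Mul(-1, -6)), 2))), 29), -12) = Mul(Add(Add(1, Mul(6, Pow(Add(2, 6), 2))), 29), -12) = Mul(Add(Add(1, Mul(6, Pow(8, 2))), 29), -12) = Mul(Add(Add(1, Mul(6, 64)), 29), -12) = Mul(Add(Add(1, 384), 29), -12) = Mul(Add(385, 29), -12) = Mul(414, -12) = -4968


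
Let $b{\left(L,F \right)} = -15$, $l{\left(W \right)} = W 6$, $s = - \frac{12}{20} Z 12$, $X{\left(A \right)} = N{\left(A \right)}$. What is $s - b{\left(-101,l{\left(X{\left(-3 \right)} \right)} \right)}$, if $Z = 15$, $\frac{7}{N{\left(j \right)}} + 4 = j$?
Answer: $-93$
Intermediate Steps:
$N{\left(j \right)} = \frac{7}{-4 + j}$
$X{\left(A \right)} = \frac{7}{-4 + A}$
$s = -108$ ($s = - \frac{12}{20} \cdot 15 \cdot 12 = \left(-12\right) \frac{1}{20} \cdot 15 \cdot 12 = \left(- \frac{3}{5}\right) 15 \cdot 12 = \left(-9\right) 12 = -108$)
$l{\left(W \right)} = 6 W$
$s - b{\left(-101,l{\left(X{\left(-3 \right)} \right)} \right)} = -108 - -15 = -108 + 15 = -93$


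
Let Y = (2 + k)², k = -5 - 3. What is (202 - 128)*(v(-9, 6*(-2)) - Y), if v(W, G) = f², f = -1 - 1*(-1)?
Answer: -2664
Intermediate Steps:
k = -8
f = 0 (f = -1 + 1 = 0)
Y = 36 (Y = (2 - 8)² = (-6)² = 36)
v(W, G) = 0 (v(W, G) = 0² = 0)
(202 - 128)*(v(-9, 6*(-2)) - Y) = (202 - 128)*(0 - 1*36) = 74*(0 - 36) = 74*(-36) = -2664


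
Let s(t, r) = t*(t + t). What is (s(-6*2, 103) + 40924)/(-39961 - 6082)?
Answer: -41212/46043 ≈ -0.89508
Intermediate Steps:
s(t, r) = 2*t² (s(t, r) = t*(2*t) = 2*t²)
(s(-6*2, 103) + 40924)/(-39961 - 6082) = (2*(-6*2)² + 40924)/(-39961 - 6082) = (2*(-12)² + 40924)/(-46043) = (2*144 + 40924)*(-1/46043) = (288 + 40924)*(-1/46043) = 41212*(-1/46043) = -41212/46043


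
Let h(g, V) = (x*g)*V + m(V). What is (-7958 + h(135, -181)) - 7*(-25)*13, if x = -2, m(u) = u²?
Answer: 75948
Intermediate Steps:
h(g, V) = V² - 2*V*g (h(g, V) = (-2*g)*V + V² = -2*V*g + V² = V² - 2*V*g)
(-7958 + h(135, -181)) - 7*(-25)*13 = (-7958 - 181*(-181 - 2*135)) - 7*(-25)*13 = (-7958 - 181*(-181 - 270)) + 175*13 = (-7958 - 181*(-451)) + 2275 = (-7958 + 81631) + 2275 = 73673 + 2275 = 75948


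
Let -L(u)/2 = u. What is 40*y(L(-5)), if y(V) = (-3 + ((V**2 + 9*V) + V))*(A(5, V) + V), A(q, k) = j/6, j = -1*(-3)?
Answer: 82740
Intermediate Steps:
j = 3
L(u) = -2*u
A(q, k) = 1/2 (A(q, k) = 3/6 = 3*(1/6) = 1/2)
y(V) = (1/2 + V)*(-3 + V**2 + 10*V) (y(V) = (-3 + ((V**2 + 9*V) + V))*(1/2 + V) = (-3 + (V**2 + 10*V))*(1/2 + V) = (-3 + V**2 + 10*V)*(1/2 + V) = (1/2 + V)*(-3 + V**2 + 10*V))
40*y(L(-5)) = 40*(-3/2 + (-2*(-5))**3 + 2*(-2*(-5)) + 21*(-2*(-5))**2/2) = 40*(-3/2 + 10**3 + 2*10 + (21/2)*10**2) = 40*(-3/2 + 1000 + 20 + (21/2)*100) = 40*(-3/2 + 1000 + 20 + 1050) = 40*(4137/2) = 82740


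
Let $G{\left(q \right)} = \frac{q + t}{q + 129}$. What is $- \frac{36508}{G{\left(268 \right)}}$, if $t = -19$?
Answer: $- \frac{14493676}{249} \approx -58208.0$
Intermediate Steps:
$G{\left(q \right)} = \frac{-19 + q}{129 + q}$ ($G{\left(q \right)} = \frac{q - 19}{q + 129} = \frac{-19 + q}{129 + q}$)
$- \frac{36508}{G{\left(268 \right)}} = - \frac{36508}{\frac{1}{129 + 268} \left(-19 + 268\right)} = - \frac{36508}{\frac{1}{397} \cdot 249} = - \frac{36508}{\frac{249}{397}} = \left(-36508\right) \frac{397}{249} = - \frac{14493676}{249}$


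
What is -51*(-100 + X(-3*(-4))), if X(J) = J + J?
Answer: 3876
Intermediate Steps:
X(J) = 2*J
-51*(-100 + X(-3*(-4))) = -51*(-100 + 2*(-3*(-4))) = -51*(-100 + 2*12) = -51*(-100 + 24) = -51*(-76) = 3876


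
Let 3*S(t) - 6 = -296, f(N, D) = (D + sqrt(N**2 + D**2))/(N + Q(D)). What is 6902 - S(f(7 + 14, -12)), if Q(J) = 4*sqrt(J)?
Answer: 20996/3 ≈ 6998.7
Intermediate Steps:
f(N, D) = (D + sqrt(D**2 + N**2))/(N + 4*sqrt(D)) (f(N, D) = (D + sqrt(N**2 + D**2))/(N + 4*sqrt(D)) = (D + sqrt(D**2 + N**2))/(N + 4*sqrt(D)))
S(t) = -290/3 (S(t) = 2 + (1/3)*(-296) = 2 - 296/3 = -290/3)
6902 - S(f(7 + 14, -12)) = 6902 - 1*(-290/3) = 6902 + 290/3 = 20996/3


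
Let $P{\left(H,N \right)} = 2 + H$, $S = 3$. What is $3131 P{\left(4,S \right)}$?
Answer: $18786$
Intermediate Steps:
$3131 P{\left(4,S \right)} = 3131 \left(2 + 4\right) = 3131 \cdot 6 = 18786$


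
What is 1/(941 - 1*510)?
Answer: 1/431 ≈ 0.0023202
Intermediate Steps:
1/(941 - 1*510) = 1/(941 - 510) = 1/431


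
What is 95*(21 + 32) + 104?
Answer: 5139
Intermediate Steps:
95*(21 + 32) + 104 = 95*53 + 104 = 5035 + 104 = 5139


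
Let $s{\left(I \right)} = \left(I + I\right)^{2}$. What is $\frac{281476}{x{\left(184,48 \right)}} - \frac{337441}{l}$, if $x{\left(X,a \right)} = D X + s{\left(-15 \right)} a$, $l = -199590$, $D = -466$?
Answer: $- \frac{5227963117}{1061419620} \approx -4.9254$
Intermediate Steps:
$s{\left(I \right)} = 4 I^{2}$ ($s{\left(I \right)} = \left(2 I\right)^{2} = 4 I^{2}$)
$x{\left(X,a \right)} = - 466 X + 900 a$ ($x{\left(X,a \right)} = - 466 X + 4 \left(-15\right)^{2} a = - 466 X + 4 \cdot 225 a = - 466 X + 900 a$)
$\frac{281476}{x{\left(184,48 \right)}} - \frac{337441}{l} = \frac{281476}{\left(-466\right) 184 + 900 \cdot 48} - \frac{337441}{-199590} = \frac{281476}{-85744 + 43200} - - \frac{337441}{199590} = \frac{281476}{-42544} + \frac{337441}{199590} = 281476 \left(- \frac{1}{42544}\right) + \frac{337441}{199590} = - \frac{70369}{10636} + \frac{337441}{199590} = - \frac{5227963117}{1061419620}$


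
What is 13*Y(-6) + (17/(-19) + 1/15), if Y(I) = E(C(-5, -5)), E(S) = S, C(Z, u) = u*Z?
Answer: 92389/285 ≈ 324.17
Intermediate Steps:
C(Z, u) = Z*u
Y(I) = 25 (Y(I) = -5*(-5) = 25)
13*Y(-6) + (17/(-19) + 1/15) = 13*25 + (17/(-19) + 1/15) = 325 + (17*(-1/19) + 1*(1/15)) = 325 + (-17/19 + 1/15) = 325 - 236/285 = 92389/285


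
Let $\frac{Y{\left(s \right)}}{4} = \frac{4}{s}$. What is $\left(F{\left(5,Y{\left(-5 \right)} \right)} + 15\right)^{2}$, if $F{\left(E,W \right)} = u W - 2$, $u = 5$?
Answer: $9$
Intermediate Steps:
$Y{\left(s \right)} = \frac{16}{s}$ ($Y{\left(s \right)} = 4 \frac{4}{s} = \frac{16}{s}$)
$F{\left(E,W \right)} = -2 + 5 W$ ($F{\left(E,W \right)} = 5 W - 2 = -2 + 5 W$)
$\left(F{\left(5,Y{\left(-5 \right)} \right)} + 15\right)^{2} = \left(\left(-2 + 5 \frac{16}{-5}\right) + 15\right)^{2} = \left(\left(-2 + 5 \cdot 16 \left(- \frac{1}{5}\right)\right) + 15\right)^{2} = \left(\left(-2 + 5 \left(- \frac{16}{5}\right)\right) + 15\right)^{2} = \left(\left(-2 - 16\right) + 15\right)^{2} = \left(-18 + 15\right)^{2} = \left(-3\right)^{2} = 9$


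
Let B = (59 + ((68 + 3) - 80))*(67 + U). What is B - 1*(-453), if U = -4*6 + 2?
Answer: 2703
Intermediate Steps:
U = -22 (U = -24 + 2 = -22)
B = 2250 (B = (59 + ((68 + 3) - 80))*(67 - 22) = (59 + (71 - 80))*45 = (59 - 9)*45 = 50*45 = 2250)
B - 1*(-453) = 2250 - 1*(-453) = 2250 + 453 = 2703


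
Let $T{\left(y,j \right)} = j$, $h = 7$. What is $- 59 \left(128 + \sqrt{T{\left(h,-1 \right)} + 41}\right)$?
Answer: $-7552 - 118 \sqrt{10} \approx -7925.1$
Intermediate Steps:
$- 59 \left(128 + \sqrt{T{\left(h,-1 \right)} + 41}\right) = - 59 \left(128 + \sqrt{-1 + 41}\right) = - 59 \left(128 + \sqrt{40}\right) = - 59 \left(128 + 2 \sqrt{10}\right) = -7552 - 118 \sqrt{10}$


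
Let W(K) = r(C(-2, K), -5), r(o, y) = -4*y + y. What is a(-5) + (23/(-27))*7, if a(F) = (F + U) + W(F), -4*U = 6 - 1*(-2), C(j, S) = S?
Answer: 55/27 ≈ 2.0370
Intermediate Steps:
U = -2 (U = -(6 - 1*(-2))/4 = -(6 + 2)/4 = -1/4*8 = -2)
r(o, y) = -3*y
W(K) = 15 (W(K) = -3*(-5) = 15)
a(F) = 13 + F (a(F) = (F - 2) + 15 = (-2 + F) + 15 = 13 + F)
a(-5) + (23/(-27))*7 = (13 - 5) + (23/(-27))*7 = 8 + (23*(-1/27))*7 = 8 - 23/27*7 = 8 - 161/27 = 55/27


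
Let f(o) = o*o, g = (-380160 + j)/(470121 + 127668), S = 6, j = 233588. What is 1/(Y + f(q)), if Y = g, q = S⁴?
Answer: 597789/1004055822452 ≈ 5.9537e-7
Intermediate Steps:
q = 1296 (q = 6⁴ = 1296)
g = -146572/597789 (g = (-380160 + 233588)/(470121 + 127668) = -146572/597789 ≈ -0.24519)
Y = -146572/597789 ≈ -0.24519
f(o) = o²
1/(Y + f(q)) = 1/(-146572/597789 + 1296²) = 1/(-146572/597789 + 1679616) = 1/(1004055822452/597789) = 597789/1004055822452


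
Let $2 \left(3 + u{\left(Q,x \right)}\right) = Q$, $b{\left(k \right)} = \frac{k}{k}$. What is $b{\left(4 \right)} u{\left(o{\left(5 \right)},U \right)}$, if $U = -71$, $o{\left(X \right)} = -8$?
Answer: $-7$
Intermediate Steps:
$b{\left(k \right)} = 1$
$u{\left(Q,x \right)} = -3 + \frac{Q}{2}$
$b{\left(4 \right)} u{\left(o{\left(5 \right)},U \right)} = 1 \left(-3 + \frac{1}{2} \left(-8\right)\right) = 1 \left(-3 - 4\right) = 1 \left(-7\right) = -7$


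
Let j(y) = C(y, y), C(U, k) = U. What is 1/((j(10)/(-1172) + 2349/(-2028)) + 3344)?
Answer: 198068/662108283 ≈ 0.00029915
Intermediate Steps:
j(y) = y
1/((j(10)/(-1172) + 2349/(-2028)) + 3344) = 1/((10/(-1172) + 2349/(-2028)) + 3344) = 1/((10*(-1/1172) + 2349*(-1/2028)) + 3344) = 1/((-5/586 - 783/676) + 3344) = 1/(-231109/198068 + 3344) = 1/(662108283/198068) = 198068/662108283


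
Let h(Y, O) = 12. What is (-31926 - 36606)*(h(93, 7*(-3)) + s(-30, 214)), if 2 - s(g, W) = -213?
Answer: -15556764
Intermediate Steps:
s(g, W) = 215 (s(g, W) = 2 - 1*(-213) = 2 + 213 = 215)
(-31926 - 36606)*(h(93, 7*(-3)) + s(-30, 214)) = (-31926 - 36606)*(12 + 215) = -68532*227 = -15556764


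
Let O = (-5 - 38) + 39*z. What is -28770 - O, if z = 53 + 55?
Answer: -32939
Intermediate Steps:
z = 108
O = 4169 (O = (-5 - 38) + 39*108 = -43 + 4212 = 4169)
-28770 - O = -28770 - 1*4169 = -28770 - 4169 = -32939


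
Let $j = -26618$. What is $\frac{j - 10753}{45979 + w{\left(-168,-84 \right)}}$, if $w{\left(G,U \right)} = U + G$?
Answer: $- \frac{37371}{45727} \approx -0.81726$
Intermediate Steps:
$w{\left(G,U \right)} = G + U$
$\frac{j - 10753}{45979 + w{\left(-168,-84 \right)}} = \frac{-26618 - 10753}{45979 - 252} = - \frac{37371}{45979 - 252} = - \frac{37371}{45727}$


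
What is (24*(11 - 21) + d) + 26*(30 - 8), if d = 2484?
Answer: 2816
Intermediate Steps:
(24*(11 - 21) + d) + 26*(30 - 8) = (24*(11 - 21) + 2484) + 26*(30 - 8) = (24*(-10) + 2484) + 26*22 = (-240 + 2484) + 572 = 2244 + 572 = 2816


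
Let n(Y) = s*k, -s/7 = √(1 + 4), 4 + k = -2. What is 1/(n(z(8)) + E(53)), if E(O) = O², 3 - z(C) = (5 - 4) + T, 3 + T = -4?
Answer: 2809/7881661 - 42*√5/7881661 ≈ 0.00034448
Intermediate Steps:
T = -7 (T = -3 - 4 = -7)
k = -6 (k = -4 - 2 = -6)
s = -7*√5 (s = -7*√(1 + 4) = -7*√5 ≈ -15.652)
z(C) = 9 (z(C) = 3 - ((5 - 4) - 7) = 3 - (1 - 7) = 3 - 1*(-6) = 3 + 6 = 9)
n(Y) = 42*√5 (n(Y) = -7*√5*(-6) = 42*√5)
1/(n(z(8)) + E(53)) = 1/(42*√5 + 53²) = 1/(42*√5 + 2809) = 1/(2809 + 42*√5)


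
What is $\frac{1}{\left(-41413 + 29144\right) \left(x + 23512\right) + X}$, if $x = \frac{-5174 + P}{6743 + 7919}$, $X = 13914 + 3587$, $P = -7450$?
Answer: $- \frac{7331}{2114558503209} \approx -3.4669 \cdot 10^{-9}$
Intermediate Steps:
$X = 17501$
$x = - \frac{6312}{7331}$ ($x = \frac{-5174 - 7450}{6743 + 7919} = - \frac{12624}{14662} = \left(-12624\right) \frac{1}{14662} = - \frac{6312}{7331} \approx -0.861$)
$\frac{1}{\left(-41413 + 29144\right) \left(x + 23512\right) + X} = \frac{1}{\left(-41413 + 29144\right) \left(- \frac{6312}{7331} + 23512\right) + 17501} = \frac{1}{\left(-12269\right) \frac{172360160}{7331} + 17501} = \frac{1}{- \frac{2114686803040}{7331} + 17501} = \frac{1}{- \frac{2114558503209}{7331}} = - \frac{7331}{2114558503209}$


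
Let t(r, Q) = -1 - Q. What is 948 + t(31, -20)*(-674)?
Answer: -11858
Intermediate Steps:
948 + t(31, -20)*(-674) = 948 + (-1 - 1*(-20))*(-674) = 948 + (-1 + 20)*(-674) = 948 + 19*(-674) = 948 - 12806 = -11858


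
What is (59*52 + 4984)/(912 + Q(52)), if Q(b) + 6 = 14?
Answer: 2013/230 ≈ 8.7522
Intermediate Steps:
Q(b) = 8 (Q(b) = -6 + 14 = 8)
(59*52 + 4984)/(912 + Q(52)) = (59*52 + 4984)/(912 + 8) = (3068 + 4984)/920 = 8052*(1/920) = 2013/230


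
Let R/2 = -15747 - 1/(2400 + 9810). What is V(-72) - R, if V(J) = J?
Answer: 191831311/6105 ≈ 31422.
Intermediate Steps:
R = -192270871/6105 (R = 2*(-15747 - 1/(2400 + 9810)) = 2*(-15747 - 1/12210) = 2*(-192270871/12210) = -192270871/6105 ≈ -31494.)
V(-72) - R = -72 - 1*(-192270871/6105) = -72 + 192270871/6105 = 191831311/6105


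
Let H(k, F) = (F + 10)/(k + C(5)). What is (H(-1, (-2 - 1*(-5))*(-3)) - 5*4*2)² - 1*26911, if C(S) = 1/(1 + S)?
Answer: -630339/25 ≈ -25214.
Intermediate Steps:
H(k, F) = (10 + F)/(⅙ + k) (H(k, F) = (F + 10)/(k + 1/(1 + 5)) = (10 + F)/(k + 1/6) = (10 + F)/(k + ⅙) = (10 + F)/(⅙ + k))
(H(-1, (-2 - 1*(-5))*(-3)) - 5*4*2)² - 1*26911 = (6*(10 + (-2 - 1*(-5))*(-3))/(1 + 6*(-1)) - 5*4*2)² - 1*26911 = (6*(10 + (-2 + 5)*(-3))/(1 - 6) - 20*2)² - 26911 = (6*(10 + 3*(-3))/(-5) - 40)² - 26911 = (6*(-⅕)*(10 - 9) - 40)² - 26911 = (6*(-⅕)*1 - 40)² - 26911 = (-6/5 - 40)² - 26911 = (-206/5)² - 26911 = 42436/25 - 26911 = -630339/25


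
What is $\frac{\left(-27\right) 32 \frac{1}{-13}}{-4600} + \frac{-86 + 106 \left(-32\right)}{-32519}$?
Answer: $\frac{22485998}{243079525} \approx 0.092505$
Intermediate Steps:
$\frac{\left(-27\right) 32 \frac{1}{-13}}{-4600} + \frac{-86 + 106 \left(-32\right)}{-32519} = \left(-864\right) \left(- \frac{1}{13}\right) \left(- \frac{1}{4600}\right) + \left(-86 - 3392\right) \left(- \frac{1}{32519}\right) = \frac{864}{13} \left(- \frac{1}{4600}\right) - - \frac{3478}{32519} = - \frac{108}{7475} + \frac{3478}{32519} = \frac{22485998}{243079525}$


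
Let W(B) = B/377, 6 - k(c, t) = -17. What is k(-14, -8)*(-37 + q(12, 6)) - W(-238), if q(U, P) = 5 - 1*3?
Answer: -303247/377 ≈ -804.37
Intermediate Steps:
q(U, P) = 2 (q(U, P) = 5 - 3 = 2)
k(c, t) = 23 (k(c, t) = 6 - 1*(-17) = 6 + 17 = 23)
W(B) = B/377 (W(B) = B*(1/377) = B/377)
k(-14, -8)*(-37 + q(12, 6)) - W(-238) = 23*(-37 + 2) - (-238)/377 = 23*(-35) - 1*(-238/377) = -805 + 238/377 = -303247/377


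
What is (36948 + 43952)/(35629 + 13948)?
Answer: 80900/49577 ≈ 1.6318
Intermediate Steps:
(36948 + 43952)/(35629 + 13948) = 80900/49577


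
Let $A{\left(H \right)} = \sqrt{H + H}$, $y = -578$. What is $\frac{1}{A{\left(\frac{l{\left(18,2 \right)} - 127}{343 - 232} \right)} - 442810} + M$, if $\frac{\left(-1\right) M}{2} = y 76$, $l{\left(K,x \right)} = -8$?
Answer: $\frac{63739402854430227}{725498575579} - \frac{3 i \sqrt{370}}{7254985755790} \approx 87856.0 - 7.954 \cdot 10^{-12} i$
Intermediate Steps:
$A{\left(H \right)} = \sqrt{2} \sqrt{H}$ ($A{\left(H \right)} = \sqrt{2 H} = \sqrt{2} \sqrt{H}$)
$M = 87856$ ($M = - 2 \left(\left(-578\right) 76\right) = \left(-2\right) \left(-43928\right) = 87856$)
$\frac{1}{A{\left(\frac{l{\left(18,2 \right)} - 127}{343 - 232} \right)} - 442810} + M = \frac{1}{\sqrt{2} \sqrt{\frac{-8 - 127}{343 - 232}} - 442810} + 87856 = \frac{1}{\sqrt{2} \sqrt{- \frac{135}{111}} - 442810} + 87856 = \frac{1}{\sqrt{2} \sqrt{\left(-135\right) \frac{1}{111}} - 442810} + 87856 = \frac{1}{\sqrt{2} \sqrt{- \frac{45}{37}} - 442810} + 87856 = \frac{1}{\sqrt{2} \frac{3 i \sqrt{185}}{37} - 442810} + 87856 = \frac{1}{\frac{3 i \sqrt{370}}{37} - 442810} + 87856 = \frac{1}{-442810 + \frac{3 i \sqrt{370}}{37}} + 87856 = 87856 + \frac{1}{-442810 + \frac{3 i \sqrt{370}}{37}}$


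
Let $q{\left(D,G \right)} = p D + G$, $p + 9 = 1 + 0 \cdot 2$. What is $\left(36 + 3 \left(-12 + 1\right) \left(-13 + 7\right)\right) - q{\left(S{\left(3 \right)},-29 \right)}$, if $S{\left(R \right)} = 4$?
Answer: $295$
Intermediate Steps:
$p = -8$ ($p = -9 + \left(1 + 0 \cdot 2\right) = -9 + \left(1 + 0\right) = -9 + 1 = -8$)
$q{\left(D,G \right)} = G - 8 D$ ($q{\left(D,G \right)} = - 8 D + G = G - 8 D$)
$\left(36 + 3 \left(-12 + 1\right) \left(-13 + 7\right)\right) - q{\left(S{\left(3 \right)},-29 \right)} = \left(36 + 3 \left(-12 + 1\right) \left(-13 + 7\right)\right) - \left(-29 - 32\right) = \left(36 + 3 \left(\left(-11\right) \left(-6\right)\right)\right) - \left(-29 - 32\right) = \left(36 + 3 \cdot 66\right) - -61 = \left(36 + 198\right) + 61 = 234 + 61 = 295$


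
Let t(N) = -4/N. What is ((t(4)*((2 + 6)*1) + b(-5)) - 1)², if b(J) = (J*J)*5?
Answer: 13456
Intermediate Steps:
b(J) = 5*J² (b(J) = J²*5 = 5*J²)
((t(4)*((2 + 6)*1) + b(-5)) - 1)² = (((-4/4)*((2 + 6)*1) + 5*(-5)²) - 1)² = (((-4*¼)*(8*1) + 5*25) - 1)² = ((-1*8 + 125) - 1)² = ((-8 + 125) - 1)² = (117 - 1)² = 116² = 13456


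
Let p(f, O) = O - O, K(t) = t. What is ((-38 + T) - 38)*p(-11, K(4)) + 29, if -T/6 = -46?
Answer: 29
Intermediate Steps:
p(f, O) = 0
T = 276 (T = -6*(-46) = 276)
((-38 + T) - 38)*p(-11, K(4)) + 29 = ((-38 + 276) - 38)*0 + 29 = (238 - 38)*0 + 29 = 200*0 + 29 = 0 + 29 = 29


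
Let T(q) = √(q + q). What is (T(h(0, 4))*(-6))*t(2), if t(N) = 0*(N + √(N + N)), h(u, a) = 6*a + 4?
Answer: 0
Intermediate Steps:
h(u, a) = 4 + 6*a
t(N) = 0 (t(N) = 0*(N + √(2*N)) = 0*(N + √2*√N) = 0)
T(q) = √2*√q (T(q) = √(2*q) = √2*√q)
(T(h(0, 4))*(-6))*t(2) = ((√2*√(4 + 6*4))*(-6))*0 = ((√2*√(4 + 24))*(-6))*0 = ((√2*√28)*(-6))*0 = ((√2*(2*√7))*(-6))*0 = ((2*√14)*(-6))*0 = -12*√14*0 = 0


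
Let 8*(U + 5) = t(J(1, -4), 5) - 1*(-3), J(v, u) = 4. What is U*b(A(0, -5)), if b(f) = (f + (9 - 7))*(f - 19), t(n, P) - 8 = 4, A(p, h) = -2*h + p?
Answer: 675/2 ≈ 337.50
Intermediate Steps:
A(p, h) = p - 2*h
t(n, P) = 12 (t(n, P) = 8 + 4 = 12)
b(f) = (-19 + f)*(2 + f) (b(f) = (f + 2)*(-19 + f) = (2 + f)*(-19 + f) = (-19 + f)*(2 + f))
U = -25/8 (U = -5 + (12 - 1*(-3))/8 = -5 + (12 + 3)/8 = -5 + (1/8)*15 = -5 + 15/8 = -25/8 ≈ -3.1250)
U*b(A(0, -5)) = -25*(-38 + (0 - 2*(-5))**2 - 17*(0 - 2*(-5)))/8 = -25*(-38 + (0 + 10)**2 - 17*(0 + 10))/8 = -25*(-38 + 10**2 - 17*10)/8 = -25*(-38 + 100 - 170)/8 = -25/8*(-108) = 675/2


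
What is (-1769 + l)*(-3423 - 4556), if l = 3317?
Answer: -12351492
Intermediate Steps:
(-1769 + l)*(-3423 - 4556) = (-1769 + 3317)*(-3423 - 4556) = 1548*(-7979) = -12351492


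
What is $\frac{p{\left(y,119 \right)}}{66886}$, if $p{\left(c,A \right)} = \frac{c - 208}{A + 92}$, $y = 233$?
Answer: $\frac{25}{14112946} \approx 1.7714 \cdot 10^{-6}$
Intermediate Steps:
$p{\left(c,A \right)} = \frac{-208 + c}{92 + A}$
$\frac{p{\left(y,119 \right)}}{66886} = \frac{\frac{1}{92 + 119} \left(-208 + 233\right)}{66886} = \frac{1}{211} \cdot 25 \cdot \frac{1}{66886} = \frac{25}{211} \cdot \frac{1}{66886} = \frac{25}{14112946}$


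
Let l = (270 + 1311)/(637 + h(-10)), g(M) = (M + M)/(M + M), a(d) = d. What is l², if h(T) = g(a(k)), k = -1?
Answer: 2499561/407044 ≈ 6.1408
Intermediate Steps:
g(M) = 1 (g(M) = (2*M)/((2*M)) = (2*M)*(1/(2*M)) = 1)
h(T) = 1
l = 1581/638 (l = (270 + 1311)/(637 + 1) = 1581/638 ≈ 2.4781)
l² = (1581/638)² = 2499561/407044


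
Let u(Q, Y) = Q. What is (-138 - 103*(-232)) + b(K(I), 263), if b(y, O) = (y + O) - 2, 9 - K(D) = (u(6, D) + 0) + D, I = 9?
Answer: 24013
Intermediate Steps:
K(D) = 3 - D (K(D) = 9 - ((6 + 0) + D) = 9 - (6 + D) = 9 + (-6 - D) = 3 - D)
b(y, O) = -2 + O + y (b(y, O) = (O + y) - 2 = -2 + O + y)
(-138 - 103*(-232)) + b(K(I), 263) = (-138 - 103*(-232)) + (-2 + 263 + (3 - 1*9)) = (-138 + 23896) + (-2 + 263 + (3 - 9)) = 23758 + (-2 + 263 - 6) = 23758 + 255 = 24013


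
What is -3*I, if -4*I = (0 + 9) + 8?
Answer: 51/4 ≈ 12.750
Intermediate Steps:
I = -17/4 (I = -((0 + 9) + 8)/4 = -(9 + 8)/4 = -¼*17 = -17/4 ≈ -4.2500)
-3*I = -3*(-17/4) = 51/4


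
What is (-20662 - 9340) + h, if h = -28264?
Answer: -58266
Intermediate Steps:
(-20662 - 9340) + h = (-20662 - 9340) - 28264 = -30002 - 28264 = -58266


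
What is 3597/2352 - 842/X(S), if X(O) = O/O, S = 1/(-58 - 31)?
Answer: -658929/784 ≈ -840.47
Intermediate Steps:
S = -1/89 (S = 1/(-89) = -1/89 ≈ -0.011236)
X(O) = 1
3597/2352 - 842/X(S) = 3597/2352 - 842/1 = 3597*(1/2352) - 842*1 = 1199/784 - 842 = -658929/784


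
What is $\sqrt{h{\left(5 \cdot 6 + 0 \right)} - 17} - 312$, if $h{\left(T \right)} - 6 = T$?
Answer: $-312 + \sqrt{19} \approx -307.64$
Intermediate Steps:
$h{\left(T \right)} = 6 + T$
$\sqrt{h{\left(5 \cdot 6 + 0 \right)} - 17} - 312 = \sqrt{\left(6 + \left(5 \cdot 6 + 0\right)\right) - 17} - 312 = \sqrt{\left(6 + \left(30 + 0\right)\right) - 17} - 312 = \sqrt{\left(6 + 30\right) - 17} - 312 = \sqrt{36 - 17} - 312 = \sqrt{19} - 312 = -312 + \sqrt{19}$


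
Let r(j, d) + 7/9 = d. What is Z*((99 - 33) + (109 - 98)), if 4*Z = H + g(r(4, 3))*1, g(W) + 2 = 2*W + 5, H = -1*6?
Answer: 1001/36 ≈ 27.806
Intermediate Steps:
r(j, d) = -7/9 + d
H = -6
g(W) = 3 + 2*W (g(W) = -2 + (2*W + 5) = -2 + (5 + 2*W) = 3 + 2*W)
Z = 13/36 (Z = (-6 + (3 + 2*(-7/9 + 3))*1)/4 = (-6 + (3 + 2*(20/9))*1)/4 = (-6 + (3 + 40/9)*1)/4 = (-6 + (67/9)*1)/4 = (-6 + 67/9)/4 = (1/4)*(13/9) = 13/36 ≈ 0.36111)
Z*((99 - 33) + (109 - 98)) = 13*((99 - 33) + (109 - 98))/36 = 13*(66 + 11)/36 = (13/36)*77 = 1001/36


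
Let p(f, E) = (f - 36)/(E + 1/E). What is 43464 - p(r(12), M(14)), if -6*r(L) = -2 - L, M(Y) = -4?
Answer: 2216260/51 ≈ 43456.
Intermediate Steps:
r(L) = 1/3 + L/6 (r(L) = -(-2 - L)/6 = 1/3 + L/6)
p(f, E) = (-36 + f)/(E + 1/E)
43464 - p(r(12), M(14)) = 43464 - (-4)*(-36 + (1/3 + (1/6)*12))/(1 + (-4)**2) = 43464 - (-4)*(-36 + (1/3 + 2))/(1 + 16) = 43464 - (-4)*(-36 + 7/3)/17 = 43464 - (-4)*(-101)/(17*3) = 43464 - 1*404/51 = 43464 - 404/51 = 2216260/51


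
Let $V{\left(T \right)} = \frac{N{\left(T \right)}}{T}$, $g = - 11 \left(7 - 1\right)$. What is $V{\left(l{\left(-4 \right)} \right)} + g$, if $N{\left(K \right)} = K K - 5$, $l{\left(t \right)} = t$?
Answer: $- \frac{275}{4} \approx -68.75$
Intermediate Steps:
$N{\left(K \right)} = -5 + K^{2}$ ($N{\left(K \right)} = K^{2} - 5 = -5 + K^{2}$)
$g = -66$ ($g = \left(-11\right) 6 = -66$)
$V{\left(T \right)} = \frac{-5 + T^{2}}{T}$
$V{\left(l{\left(-4 \right)} \right)} + g = \left(-4 - \frac{5}{-4}\right) - 66 = \left(-4 - - \frac{5}{4}\right) - 66 = \left(-4 + \frac{5}{4}\right) - 66 = - \frac{11}{4} - 66 = - \frac{275}{4}$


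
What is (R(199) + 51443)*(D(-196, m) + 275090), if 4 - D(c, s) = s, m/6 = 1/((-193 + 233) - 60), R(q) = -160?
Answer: 141076609869/10 ≈ 1.4108e+10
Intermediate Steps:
m = -3/10 (m = 6/((-193 + 233) - 60) = 6/(40 - 60) = 6/(-20) = 6*(-1/20) = -3/10 ≈ -0.30000)
D(c, s) = 4 - s
(R(199) + 51443)*(D(-196, m) + 275090) = (-160 + 51443)*((4 - 1*(-3/10)) + 275090) = 51283*((4 + 3/10) + 275090) = 51283*(43/10 + 275090) = 51283*(2750943/10) = 141076609869/10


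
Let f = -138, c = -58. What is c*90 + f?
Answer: -5358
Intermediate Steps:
c*90 + f = -58*90 - 138 = -5220 - 138 = -5358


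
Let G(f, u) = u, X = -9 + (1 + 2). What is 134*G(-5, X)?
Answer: -804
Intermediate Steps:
X = -6 (X = -9 + 3 = -6)
134*G(-5, X) = 134*(-6) = -804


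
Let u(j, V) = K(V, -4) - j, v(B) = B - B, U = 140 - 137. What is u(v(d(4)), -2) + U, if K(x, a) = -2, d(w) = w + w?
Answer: 1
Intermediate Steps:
d(w) = 2*w
U = 3
v(B) = 0
u(j, V) = -2 - j
u(v(d(4)), -2) + U = (-2 - 1*0) + 3 = (-2 + 0) + 3 = -2 + 3 = 1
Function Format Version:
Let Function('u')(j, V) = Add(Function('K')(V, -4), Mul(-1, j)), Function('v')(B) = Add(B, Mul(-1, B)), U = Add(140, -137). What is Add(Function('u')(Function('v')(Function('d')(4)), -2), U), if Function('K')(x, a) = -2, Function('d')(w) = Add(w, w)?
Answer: 1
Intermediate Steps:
Function('d')(w) = Mul(2, w)
U = 3
Function('v')(B) = 0
Function('u')(j, V) = Add(-2, Mul(-1, j))
Add(Function('u')(Function('v')(Function('d')(4)), -2), U) = Add(Add(-2, Mul(-1, 0)), 3) = Add(Add(-2, 0), 3) = Add(-2, 3) = 1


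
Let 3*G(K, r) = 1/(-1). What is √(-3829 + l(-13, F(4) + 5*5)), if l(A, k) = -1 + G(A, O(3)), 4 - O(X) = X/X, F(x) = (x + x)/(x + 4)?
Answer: I*√34473/3 ≈ 61.89*I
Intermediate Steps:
F(x) = 2*x/(4 + x) (F(x) = (2*x)/(4 + x) = 2*x/(4 + x))
O(X) = 3 (O(X) = 4 - X/X = 4 - 1*1 = 4 - 1 = 3)
G(K, r) = -⅓ (G(K, r) = (⅓)/(-1) = (⅓)*(-1) = -⅓)
l(A, k) = -4/3 (l(A, k) = -1 - ⅓ = -4/3)
√(-3829 + l(-13, F(4) + 5*5)) = √(-3829 - 4/3) = √(-11491/3) = I*√34473/3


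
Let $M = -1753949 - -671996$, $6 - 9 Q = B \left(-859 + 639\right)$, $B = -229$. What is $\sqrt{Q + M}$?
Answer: $\frac{i \sqrt{9787951}}{3} \approx 1042.9 i$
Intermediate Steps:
$Q = - \frac{50374}{9}$ ($Q = \frac{2}{3} - \frac{\left(-229\right) \left(-859 + 639\right)}{9} = \frac{2}{3} - \frac{\left(-229\right) \left(-220\right)}{9} = \frac{2}{3} - \frac{50380}{9} = - \frac{50374}{9} \approx -5597.1$)
$M = -1081953$ ($M = -1753949 + 671996 = -1081953$)
$\sqrt{Q + M} = \sqrt{- \frac{50374}{9} - 1081953} = \sqrt{- \frac{9787951}{9}} = \frac{i \sqrt{9787951}}{3}$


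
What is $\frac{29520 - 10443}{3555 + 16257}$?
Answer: $\frac{6359}{6604} \approx 0.9629$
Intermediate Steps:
$\frac{29520 - 10443}{3555 + 16257} = \frac{19077}{19812} = 19077 \cdot \frac{1}{19812} = \frac{6359}{6604}$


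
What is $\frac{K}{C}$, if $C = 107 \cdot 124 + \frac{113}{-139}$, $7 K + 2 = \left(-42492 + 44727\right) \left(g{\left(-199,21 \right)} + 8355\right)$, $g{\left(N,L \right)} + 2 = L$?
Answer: $\frac{2601508432}{12908973} \approx 201.53$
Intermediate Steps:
$g{\left(N,L \right)} = -2 + L$
$K = \frac{18715888}{7}$ ($K = - \frac{2}{7} + \frac{\left(-42492 + 44727\right) \left(\left(-2 + 21\right) + 8355\right)}{7} = - \frac{2}{7} + \frac{2235 \left(19 + 8355\right)}{7} = - \frac{2}{7} + \frac{2235 \cdot 8374}{7} = - \frac{2}{7} + \frac{1}{7} \cdot 18715890 = - \frac{2}{7} + \frac{18715890}{7} = \frac{18715888}{7} \approx 2.6737 \cdot 10^{6}$)
$C = \frac{1844139}{139}$ ($C = 13268 + 113 \left(- \frac{1}{139}\right) = 13268 - \frac{113}{139} = \frac{1844139}{139} \approx 13267.0$)
$\frac{K}{C} = \frac{18715888}{7 \cdot \frac{1844139}{139}} = \frac{18715888}{7} \cdot \frac{139}{1844139} = \frac{2601508432}{12908973}$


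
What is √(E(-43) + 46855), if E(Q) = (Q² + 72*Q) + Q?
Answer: √45565 ≈ 213.46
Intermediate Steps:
E(Q) = Q² + 73*Q
√(E(-43) + 46855) = √(-43*(73 - 43) + 46855) = √(-43*30 + 46855) = √(-1290 + 46855) = √45565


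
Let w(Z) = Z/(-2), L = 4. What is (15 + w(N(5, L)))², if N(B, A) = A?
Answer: 169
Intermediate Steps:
w(Z) = -Z/2 (w(Z) = Z*(-½) = -Z/2)
(15 + w(N(5, L)))² = (15 - ½*4)² = (15 - 2)² = 13² = 169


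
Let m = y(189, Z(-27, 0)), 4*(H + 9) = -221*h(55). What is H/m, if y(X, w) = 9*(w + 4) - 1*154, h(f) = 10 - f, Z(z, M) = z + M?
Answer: -9909/1444 ≈ -6.8622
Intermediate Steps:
Z(z, M) = M + z
y(X, w) = -118 + 9*w (y(X, w) = 9*(4 + w) - 154 = (36 + 9*w) - 154 = -118 + 9*w)
H = 9909/4 (H = -9 + (-221*(10 - 1*55))/4 = -9 + (-221*(10 - 55))/4 = -9 + (-221*(-45))/4 = -9 + (¼)*9945 = -9 + 9945/4 = 9909/4 ≈ 2477.3)
m = -361 (m = -118 + 9*(0 - 27) = -118 + 9*(-27) = -118 - 243 = -361)
H/m = (9909/4)/(-361) = (9909/4)*(-1/361) = -9909/1444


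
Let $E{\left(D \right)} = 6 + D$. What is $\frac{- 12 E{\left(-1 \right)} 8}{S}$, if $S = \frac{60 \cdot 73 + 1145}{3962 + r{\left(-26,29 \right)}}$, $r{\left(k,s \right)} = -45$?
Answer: $- \frac{376032}{1105} \approx -340.3$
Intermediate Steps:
$S = \frac{5525}{3917}$ ($S = \frac{60 \cdot 73 + 1145}{3962 - 45} = \frac{4380 + 1145}{3917} = 5525 \cdot \frac{1}{3917} = \frac{5525}{3917} \approx 1.4105$)
$\frac{- 12 E{\left(-1 \right)} 8}{S} = \frac{- 12 \left(6 - 1\right) 8}{\frac{5525}{3917}} = \left(-12\right) 5 \cdot 8 \cdot \frac{3917}{5525} = \left(-60\right) 8 \cdot \frac{3917}{5525} = \left(-480\right) \frac{3917}{5525} = - \frac{376032}{1105}$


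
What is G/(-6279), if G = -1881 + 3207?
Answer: -34/161 ≈ -0.21118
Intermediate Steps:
G = 1326
G/(-6279) = 1326/(-6279) = 1326*(-1/6279) = -34/161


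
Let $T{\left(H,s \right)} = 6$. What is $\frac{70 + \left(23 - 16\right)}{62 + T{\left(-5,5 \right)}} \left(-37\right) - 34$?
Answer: $- \frac{5161}{68} \approx -75.897$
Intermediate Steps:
$\frac{70 + \left(23 - 16\right)}{62 + T{\left(-5,5 \right)}} \left(-37\right) - 34 = \frac{70 + \left(23 - 16\right)}{62 + 6} \left(-37\right) - 34 = \frac{70 + 7}{68} \left(-37\right) - 34 = 77 \cdot \frac{1}{68} \left(-37\right) - 34 = \frac{77}{68} \left(-37\right) - 34 = - \frac{2849}{68} - 34 = - \frac{5161}{68}$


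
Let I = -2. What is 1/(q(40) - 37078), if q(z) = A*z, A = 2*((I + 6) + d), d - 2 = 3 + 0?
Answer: -1/36358 ≈ -2.7504e-5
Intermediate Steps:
d = 5 (d = 2 + (3 + 0) = 2 + 3 = 5)
A = 18 (A = 2*((-2 + 6) + 5) = 2*(4 + 5) = 2*9 = 18)
q(z) = 18*z
1/(q(40) - 37078) = 1/(18*40 - 37078) = 1/(720 - 37078) = 1/(-36358) = -1/36358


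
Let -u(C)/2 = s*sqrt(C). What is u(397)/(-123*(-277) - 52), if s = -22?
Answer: 44*sqrt(397)/34019 ≈ 0.025771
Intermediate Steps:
u(C) = 44*sqrt(C) (u(C) = -(-44)*sqrt(C) = 44*sqrt(C))
u(397)/(-123*(-277) - 52) = (44*sqrt(397))/(-123*(-277) - 52) = (44*sqrt(397))/(34071 - 52) = (44*sqrt(397))/34019 = (44*sqrt(397))*(1/34019) = 44*sqrt(397)/34019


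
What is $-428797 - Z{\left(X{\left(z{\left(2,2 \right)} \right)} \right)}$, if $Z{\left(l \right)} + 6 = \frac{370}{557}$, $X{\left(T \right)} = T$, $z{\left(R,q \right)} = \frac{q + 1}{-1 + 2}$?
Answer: $- \frac{238836957}{557} \approx -4.2879 \cdot 10^{5}$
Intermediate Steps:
$z{\left(R,q \right)} = 1 + q$ ($z{\left(R,q \right)} = \frac{1 + q}{1} = \left(1 + q\right) 1 = 1 + q$)
$Z{\left(l \right)} = - \frac{2972}{557}$ ($Z{\left(l \right)} = -6 + \frac{370}{557} = - \frac{2972}{557}$)
$-428797 - Z{\left(X{\left(z{\left(2,2 \right)} \right)} \right)} = -428797 - - \frac{2972}{557} = -428797 + \frac{2972}{557} = - \frac{238836957}{557}$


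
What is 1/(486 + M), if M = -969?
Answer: -1/483 ≈ -0.0020704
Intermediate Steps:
1/(486 + M) = 1/(486 - 969) = 1/(-483) = -1/483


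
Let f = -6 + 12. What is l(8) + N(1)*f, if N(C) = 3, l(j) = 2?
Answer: 20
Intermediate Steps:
f = 6
l(8) + N(1)*f = 2 + 3*6 = 2 + 18 = 20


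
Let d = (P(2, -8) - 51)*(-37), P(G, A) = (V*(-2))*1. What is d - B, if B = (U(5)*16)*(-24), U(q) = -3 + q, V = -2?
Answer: 2507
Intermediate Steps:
P(G, A) = 4 (P(G, A) = -2*(-2)*1 = 4*1 = 4)
B = -768 (B = ((-3 + 5)*16)*(-24) = (2*16)*(-24) = 32*(-24) = -768)
d = 1739 (d = (4 - 51)*(-37) = -47*(-37) = 1739)
d - B = 1739 - 1*(-768) = 1739 + 768 = 2507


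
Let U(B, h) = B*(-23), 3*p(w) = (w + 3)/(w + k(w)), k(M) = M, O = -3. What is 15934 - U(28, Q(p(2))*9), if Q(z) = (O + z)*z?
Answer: 16578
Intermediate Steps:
p(w) = (3 + w)/(6*w) (p(w) = ((w + 3)/(w + w))/3 = ((3 + w)/((2*w)))/3 = ((3 + w)*(1/(2*w)))/3 = ((3 + w)/(2*w))/3 = (3 + w)/(6*w))
Q(z) = z*(-3 + z) (Q(z) = (-3 + z)*z = z*(-3 + z))
U(B, h) = -23*B
15934 - U(28, Q(p(2))*9) = 15934 - (-23)*28 = 15934 - 1*(-644) = 15934 + 644 = 16578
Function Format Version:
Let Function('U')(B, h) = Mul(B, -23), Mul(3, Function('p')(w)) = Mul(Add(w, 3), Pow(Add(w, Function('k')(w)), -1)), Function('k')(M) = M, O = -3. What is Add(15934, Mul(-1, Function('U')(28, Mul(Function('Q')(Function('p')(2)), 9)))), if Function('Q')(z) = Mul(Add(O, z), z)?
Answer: 16578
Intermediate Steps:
Function('p')(w) = Mul(Rational(1, 6), Pow(w, -1), Add(3, w)) (Function('p')(w) = Mul(Rational(1, 3), Mul(Add(w, 3), Pow(Add(w, w), -1))) = Mul(Rational(1, 3), Mul(Add(3, w), Pow(Mul(2, w), -1))) = Mul(Rational(1, 3), Mul(Add(3, w), Mul(Rational(1, 2), Pow(w, -1)))) = Mul(Rational(1, 3), Mul(Rational(1, 2), Pow(w, -1), Add(3, w))) = Mul(Rational(1, 6), Pow(w, -1), Add(3, w)))
Function('Q')(z) = Mul(z, Add(-3, z)) (Function('Q')(z) = Mul(Add(-3, z), z) = Mul(z, Add(-3, z)))
Function('U')(B, h) = Mul(-23, B)
Add(15934, Mul(-1, Function('U')(28, Mul(Function('Q')(Function('p')(2)), 9)))) = Add(15934, Mul(-1, Mul(-23, 28))) = Add(15934, Mul(-1, -644)) = Add(15934, 644) = 16578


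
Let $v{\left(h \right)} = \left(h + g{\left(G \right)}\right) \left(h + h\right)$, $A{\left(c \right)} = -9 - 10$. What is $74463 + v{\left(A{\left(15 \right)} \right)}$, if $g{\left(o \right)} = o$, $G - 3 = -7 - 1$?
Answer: $75375$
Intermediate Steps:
$G = -5$ ($G = 3 - 8 = -5$)
$A{\left(c \right)} = -19$ ($A{\left(c \right)} = -9 - 10 = -19$)
$v{\left(h \right)} = 2 h \left(-5 + h\right)$ ($v{\left(h \right)} = \left(h - 5\right) \left(h + h\right) = \left(-5 + h\right) 2 h = 2 h \left(-5 + h\right)$)
$74463 + v{\left(A{\left(15 \right)} \right)} = 74463 + 2 \left(-19\right) \left(-5 - 19\right) = 74463 + 2 \left(-19\right) \left(-24\right) = 74463 + 912 = 75375$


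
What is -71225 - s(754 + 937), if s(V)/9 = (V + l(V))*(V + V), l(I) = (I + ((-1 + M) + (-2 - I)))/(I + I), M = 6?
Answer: -51541910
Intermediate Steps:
l(I) = 3/(2*I) (l(I) = (I + ((-1 + 6) + (-2 - I)))/(I + I) = (I + (5 + (-2 - I)))/((2*I)) = (I + (3 - I))*(1/(2*I)) = 3*(1/(2*I)) = 3/(2*I))
s(V) = 18*V*(V + 3/(2*V)) (s(V) = 9*((V + 3/(2*V))*(V + V)) = 9*((V + 3/(2*V))*(2*V)) = 9*(2*V*(V + 3/(2*V))) = 18*V*(V + 3/(2*V)))
-71225 - s(754 + 937) = -71225 - (27 + 18*(754 + 937)**2) = -71225 - (27 + 18*1691**2) = -71225 - (27 + 18*2859481) = -71225 - (27 + 51470658) = -71225 - 1*51470685 = -71225 - 51470685 = -51541910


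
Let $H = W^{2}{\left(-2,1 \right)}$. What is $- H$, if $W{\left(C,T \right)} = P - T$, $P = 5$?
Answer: $-16$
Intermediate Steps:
$W{\left(C,T \right)} = 5 - T$
$H = 16$ ($H = \left(5 - 1\right)^{2} = 4^{2} = 16$)
$- H = \left(-1\right) 16 = -16$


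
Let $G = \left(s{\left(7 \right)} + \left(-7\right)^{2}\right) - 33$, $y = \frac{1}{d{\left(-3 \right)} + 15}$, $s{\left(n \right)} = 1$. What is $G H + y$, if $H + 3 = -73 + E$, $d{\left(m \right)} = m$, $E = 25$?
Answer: $- \frac{10403}{12} \approx -866.92$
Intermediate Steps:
$y = \frac{1}{12}$ ($y = \frac{1}{-3 + 15} = \frac{1}{12} \approx 0.083333$)
$G = 17$ ($G = \left(1 + \left(-7\right)^{2}\right) - 33 = \left(1 + 49\right) - 33 = 50 - 33 = 17$)
$H = -51$ ($H = -3 + \left(-73 + 25\right) = -3 - 48 = -51$)
$G H + y = 17 \left(-51\right) + \frac{1}{12} = -867 + \frac{1}{12} = - \frac{10403}{12}$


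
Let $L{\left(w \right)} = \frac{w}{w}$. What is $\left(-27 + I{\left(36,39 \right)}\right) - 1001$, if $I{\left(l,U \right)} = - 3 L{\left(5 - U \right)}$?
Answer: $-1031$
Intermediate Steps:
$L{\left(w \right)} = 1$
$I{\left(l,U \right)} = -3$ ($I{\left(l,U \right)} = \left(-3\right) 1 = -3$)
$\left(-27 + I{\left(36,39 \right)}\right) - 1001 = \left(-27 - 3\right) - 1001 = -30 - 1001 = -1031$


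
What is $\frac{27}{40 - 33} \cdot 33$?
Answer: $\frac{891}{7} \approx 127.29$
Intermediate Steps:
$\frac{27}{40 - 33} \cdot 33 = \frac{27}{7} \cdot 33 = \frac{891}{7}$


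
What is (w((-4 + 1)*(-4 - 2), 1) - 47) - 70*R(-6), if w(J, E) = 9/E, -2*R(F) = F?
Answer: -248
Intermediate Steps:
R(F) = -F/2
(w((-4 + 1)*(-4 - 2), 1) - 47) - 70*R(-6) = (9/1 - 47) - (-35)*(-6) = (9*1 - 47) - 70*3 = (9 - 47) - 210 = -38 - 210 = -248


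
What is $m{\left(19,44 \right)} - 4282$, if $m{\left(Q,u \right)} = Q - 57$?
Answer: $-4320$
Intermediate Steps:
$m{\left(Q,u \right)} = -57 + Q$
$m{\left(19,44 \right)} - 4282 = \left(-57 + 19\right) - 4282 = -38 - 4282 = -4320$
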